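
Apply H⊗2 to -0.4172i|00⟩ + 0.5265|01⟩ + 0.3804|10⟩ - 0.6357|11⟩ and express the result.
(0.1356 - 0.2086i)|00⟩ + (0.2448 - 0.2086i)|01⟩ + (0.3909 - 0.2086i)|10⟩ + (-0.7713 - 0.2086i)|11⟩

H⊗2 gives amp(|y⟩) = (1/2) Σ_x (−1)^(x·y) amp(|x⟩), where x·y is the number of positions in which both x and y have a 1.
|00⟩: (-0.4172i + 0.5265 + 0.3804 - 0.6357)/2 = (0.1356 - 0.2086i)
|01⟩: (-0.4172i - 0.5265 + 0.3804 + 0.6357)/2 = (0.2448 - 0.2086i)
|10⟩: (-0.4172i + 0.5265 - 0.3804 + 0.6357)/2 = (0.3909 - 0.2086i)
|11⟩: (-0.4172i - 0.5265 - 0.3804 - 0.6357)/2 = (-0.7713 - 0.2086i)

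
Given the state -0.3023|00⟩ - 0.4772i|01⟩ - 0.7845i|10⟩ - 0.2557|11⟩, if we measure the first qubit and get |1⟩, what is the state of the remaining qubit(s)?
-0.9508i|0⟩ - 0.3099|1⟩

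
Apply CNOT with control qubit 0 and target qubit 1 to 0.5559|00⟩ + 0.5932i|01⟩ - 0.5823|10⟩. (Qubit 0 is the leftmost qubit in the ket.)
0.5559|00⟩ + 0.5932i|01⟩ - 0.5823|11⟩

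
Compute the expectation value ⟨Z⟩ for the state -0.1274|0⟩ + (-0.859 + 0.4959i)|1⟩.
-0.9676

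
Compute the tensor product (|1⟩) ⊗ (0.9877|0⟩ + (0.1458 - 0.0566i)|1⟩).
0.9877|10⟩ + (0.1458 - 0.0566i)|11⟩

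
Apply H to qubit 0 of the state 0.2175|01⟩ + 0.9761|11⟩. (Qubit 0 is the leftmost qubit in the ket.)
0.844|01⟩ - 0.5364|11⟩

H on qubit 0 mixes each pair of kets that differ only in qubit 0: amplitudes (a, b) of (|…0…⟩, |…1…⟩) become ((a + b)/√2, (a − b)/√2). Kets absent from the input have amplitude 0.
(|01⟩, |11⟩): (a, b) = (0.2175, 0.9761) → (0.844, -0.5364)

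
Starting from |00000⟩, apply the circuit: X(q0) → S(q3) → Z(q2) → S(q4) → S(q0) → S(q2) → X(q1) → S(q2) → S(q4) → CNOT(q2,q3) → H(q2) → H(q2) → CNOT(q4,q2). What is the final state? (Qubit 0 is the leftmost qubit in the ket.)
i|11000⟩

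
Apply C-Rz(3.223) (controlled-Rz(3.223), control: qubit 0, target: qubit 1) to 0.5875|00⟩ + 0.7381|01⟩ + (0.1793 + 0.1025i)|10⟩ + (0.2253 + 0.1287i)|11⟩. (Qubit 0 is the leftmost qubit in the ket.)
0.5875|00⟩ + 0.7381|01⟩ + (0.09512 - 0.1833i)|10⟩ + (-0.1378 + 0.2199i)|11⟩

C-Rz(3.223) leaves the control-|0⟩ kets |00⟩, |01⟩ unchanged and applies Rz(3.223) to qubit 1 on the control-|1⟩ pair (|10⟩, |11⟩).
Rz(3.223) = [[e^(−iθ/2), 0], [0, e^(iθ/2)]] with e^(±iθ/2) = cos(θ/2) ± i·sin(θ/2); θ = 3.223, cos(θ/2) ≈ -0.0406924, sin(θ/2) ≈ 0.999172.
With a = amp(|10⟩) = (0.1793 + 0.1025i) and b = amp(|11⟩) = (0.2253 + 0.1287i):
new amp(|10⟩) = (-0.0406924 - 0.999172i)·a = (0.09512 - 0.1833i)
new amp(|11⟩) = (-0.0406924 + 0.999172i)·b = (-0.1378 + 0.2199i)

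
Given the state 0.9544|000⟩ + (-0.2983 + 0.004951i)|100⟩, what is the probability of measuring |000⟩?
0.9109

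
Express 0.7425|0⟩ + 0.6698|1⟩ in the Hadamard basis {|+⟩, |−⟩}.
0.9986|+⟩ + 0.05141|−⟩

With |ψ⟩ = α|0⟩ + β|1⟩, the Hadamard-basis coefficients are ⟨+|ψ⟩ = (α + β)/√2 and ⟨−|ψ⟩ = (α − β)/√2.
Here α = 0.7425, β = 0.6698: (α + β)/√2 = 0.9986, (α − β)/√2 = 0.05141.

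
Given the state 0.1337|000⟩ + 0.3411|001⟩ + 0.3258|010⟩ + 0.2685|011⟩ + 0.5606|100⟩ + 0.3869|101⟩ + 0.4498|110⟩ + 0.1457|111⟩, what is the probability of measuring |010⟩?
0.1061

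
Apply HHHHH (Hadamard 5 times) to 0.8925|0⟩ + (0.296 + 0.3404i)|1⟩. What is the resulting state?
(0.8404 + 0.2407i)|0⟩ + (0.4218 - 0.2407i)|1⟩

H² = I, so H^5 = H: a single Hadamard. With (a, b) = (0.8925, (0.296 + 0.3404i)), H gives ((a + b)/√2, (a − b)/√2) = ((0.8404 + 0.2407i), (0.4218 - 0.2407i)).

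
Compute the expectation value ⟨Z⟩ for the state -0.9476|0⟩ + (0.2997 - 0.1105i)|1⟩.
0.7959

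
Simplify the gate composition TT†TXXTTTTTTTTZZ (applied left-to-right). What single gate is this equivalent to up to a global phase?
T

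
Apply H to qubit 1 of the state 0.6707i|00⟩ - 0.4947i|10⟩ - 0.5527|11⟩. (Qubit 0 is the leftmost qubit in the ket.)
0.4743i|00⟩ + 0.4743i|01⟩ + (-0.3908 - 0.3498i)|10⟩ + (0.3908 - 0.3498i)|11⟩

H on qubit 1 mixes each pair of kets that differ only in qubit 1: amplitudes (a, b) of (|…0…⟩, |…1…⟩) become ((a + b)/√2, (a − b)/√2). Kets absent from the input have amplitude 0.
(|00⟩, |01⟩): (a, b) = (0.6707i, 0) → (0.4743i, 0.4743i)
(|10⟩, |11⟩): (a, b) = (-0.4947i, -0.5527) → ((-0.3908 - 0.3498i), (0.3908 - 0.3498i))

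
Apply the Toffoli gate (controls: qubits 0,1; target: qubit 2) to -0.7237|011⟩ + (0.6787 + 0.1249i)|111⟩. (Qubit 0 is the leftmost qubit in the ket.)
-0.7237|011⟩ + (0.6787 + 0.1249i)|110⟩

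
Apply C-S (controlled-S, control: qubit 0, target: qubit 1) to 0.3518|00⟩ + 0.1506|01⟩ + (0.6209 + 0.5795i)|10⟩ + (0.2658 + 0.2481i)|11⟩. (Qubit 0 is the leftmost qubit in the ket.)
0.3518|00⟩ + 0.1506|01⟩ + (0.6209 + 0.5795i)|10⟩ + (-0.2481 + 0.2658i)|11⟩

C-S leaves the control-|0⟩ kets |00⟩, |01⟩ unchanged and applies S to qubit 1 on the control-|1⟩ pair (|10⟩, |11⟩).
S = [[1, 0], [0, i]].
With a = amp(|10⟩) = (0.6209 + 0.5795i) and b = amp(|11⟩) = (0.2658 + 0.2481i):
new amp(|10⟩) = (1)·a = (0.6209 + 0.5795i)
new amp(|11⟩) = (i)·b = (-0.2481 + 0.2658i)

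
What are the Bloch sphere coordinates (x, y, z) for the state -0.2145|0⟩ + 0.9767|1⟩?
(-0.419, 0, -0.9079)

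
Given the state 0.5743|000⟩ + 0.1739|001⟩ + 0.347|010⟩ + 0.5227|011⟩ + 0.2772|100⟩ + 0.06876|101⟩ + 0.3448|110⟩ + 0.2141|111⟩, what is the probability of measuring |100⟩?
0.07684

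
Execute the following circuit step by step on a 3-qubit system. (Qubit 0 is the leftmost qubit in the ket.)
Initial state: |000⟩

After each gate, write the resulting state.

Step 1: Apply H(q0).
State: 1/√2|000⟩ + 1/√2|100⟩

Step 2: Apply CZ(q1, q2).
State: 1/√2|000⟩ + 1/√2|100⟩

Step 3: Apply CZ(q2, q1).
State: 1/√2|000⟩ + 1/√2|100⟩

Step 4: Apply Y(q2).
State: (1/√2)i|001⟩ + (1/√2)i|101⟩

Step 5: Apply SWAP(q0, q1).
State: (1/√2)i|001⟩ + (1/√2)i|011⟩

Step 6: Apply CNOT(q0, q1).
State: (1/√2)i|001⟩ + (1/√2)i|011⟩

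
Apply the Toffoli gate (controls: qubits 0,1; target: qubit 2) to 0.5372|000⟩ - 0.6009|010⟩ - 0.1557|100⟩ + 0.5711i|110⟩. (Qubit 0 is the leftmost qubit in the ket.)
0.5372|000⟩ - 0.6009|010⟩ - 0.1557|100⟩ + 0.5711i|111⟩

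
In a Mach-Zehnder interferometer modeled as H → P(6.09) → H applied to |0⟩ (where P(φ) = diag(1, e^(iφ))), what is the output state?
(0.9907 - 0.09599i)|0⟩ + (0.009301 + 0.09599i)|1⟩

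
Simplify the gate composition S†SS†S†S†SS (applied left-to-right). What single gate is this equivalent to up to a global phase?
S†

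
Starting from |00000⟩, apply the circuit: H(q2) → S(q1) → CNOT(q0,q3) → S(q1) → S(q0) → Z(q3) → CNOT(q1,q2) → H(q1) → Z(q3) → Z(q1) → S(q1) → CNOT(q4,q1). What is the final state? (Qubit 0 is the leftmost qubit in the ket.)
1/2|00000⟩ + 1/2|00100⟩ - (1/2)i|01000⟩ - (1/2)i|01100⟩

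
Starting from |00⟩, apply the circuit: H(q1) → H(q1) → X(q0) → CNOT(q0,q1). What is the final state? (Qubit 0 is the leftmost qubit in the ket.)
|11⟩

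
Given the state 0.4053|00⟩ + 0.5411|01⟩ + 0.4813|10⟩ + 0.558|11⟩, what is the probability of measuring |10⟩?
0.2316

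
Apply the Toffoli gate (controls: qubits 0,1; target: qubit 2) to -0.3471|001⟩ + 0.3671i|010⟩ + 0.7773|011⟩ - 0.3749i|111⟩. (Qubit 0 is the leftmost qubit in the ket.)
-0.3471|001⟩ + 0.3671i|010⟩ + 0.7773|011⟩ - 0.3749i|110⟩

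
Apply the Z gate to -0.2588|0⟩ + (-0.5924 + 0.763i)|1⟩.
-0.2588|0⟩ + (0.5924 - 0.763i)|1⟩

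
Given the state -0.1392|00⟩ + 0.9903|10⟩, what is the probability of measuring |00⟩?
0.01938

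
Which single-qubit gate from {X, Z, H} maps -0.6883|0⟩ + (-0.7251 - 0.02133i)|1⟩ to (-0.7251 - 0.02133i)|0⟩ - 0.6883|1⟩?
X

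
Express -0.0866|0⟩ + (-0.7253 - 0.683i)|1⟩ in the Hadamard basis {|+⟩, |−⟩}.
(-0.5741 - 0.483i)|+⟩ + (0.4516 + 0.483i)|−⟩

With |ψ⟩ = α|0⟩ + β|1⟩, the Hadamard-basis coefficients are ⟨+|ψ⟩ = (α + β)/√2 and ⟨−|ψ⟩ = (α − β)/√2.
Here α = -0.0866, β = (-0.7253 - 0.683i): (α + β)/√2 = (-0.5741 - 0.483i), (α − β)/√2 = (0.4516 + 0.483i).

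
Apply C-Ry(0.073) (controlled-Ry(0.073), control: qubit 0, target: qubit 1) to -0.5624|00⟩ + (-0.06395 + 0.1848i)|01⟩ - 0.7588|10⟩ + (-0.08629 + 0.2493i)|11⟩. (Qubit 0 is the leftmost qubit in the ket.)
-0.5624|00⟩ + (-0.06395 + 0.1848i)|01⟩ + (-0.7551 - 0.009097i)|10⟩ + (-0.1139 + 0.2491i)|11⟩

C-Ry(0.073) leaves the control-|0⟩ kets |00⟩, |01⟩ unchanged and applies Ry(0.073) to qubit 1 on the control-|1⟩ pair (|10⟩, |11⟩).
Ry(0.073) = [[cos(θ/2), −sin(θ/2)], [sin(θ/2), cos(θ/2)]]; θ = 0.073, cos(θ/2) ≈ 0.999334, sin(θ/2) ≈ 0.0364919.
With a = amp(|10⟩) = -0.7588 and b = amp(|11⟩) = (-0.08629 + 0.2493i):
new amp(|10⟩) = (0.999334)·a + (-0.0364919)·b = (-0.7551 - 0.009097i)
new amp(|11⟩) = (0.0364919)·a + (0.999334)·b = (-0.1139 + 0.2491i)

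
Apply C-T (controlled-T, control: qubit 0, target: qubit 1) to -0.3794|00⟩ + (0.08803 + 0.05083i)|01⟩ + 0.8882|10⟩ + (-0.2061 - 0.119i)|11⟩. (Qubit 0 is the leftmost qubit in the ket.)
-0.3794|00⟩ + (0.08803 + 0.05083i)|01⟩ + 0.8882|10⟩ + (-0.06159 - 0.2299i)|11⟩

C-T leaves the control-|0⟩ kets |00⟩, |01⟩ unchanged and applies T to qubit 1 on the control-|1⟩ pair (|10⟩, |11⟩).
T = [[1, 0], [0, (1/√2 + (1/√2)i)]].
With a = amp(|10⟩) = 0.8882 and b = amp(|11⟩) = (-0.2061 - 0.119i):
new amp(|10⟩) = (1)·a = 0.8882
new amp(|11⟩) = (1/√2 + (1/√2)i)·b = (-0.06159 - 0.2299i)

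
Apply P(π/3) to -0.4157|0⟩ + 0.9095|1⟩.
-0.4157|0⟩ + (0.4548 + 0.7877i)|1⟩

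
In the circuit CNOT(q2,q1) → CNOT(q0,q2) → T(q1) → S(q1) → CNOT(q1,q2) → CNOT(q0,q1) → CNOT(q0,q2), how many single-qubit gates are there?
2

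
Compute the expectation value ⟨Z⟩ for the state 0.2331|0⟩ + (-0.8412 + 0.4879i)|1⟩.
-0.8913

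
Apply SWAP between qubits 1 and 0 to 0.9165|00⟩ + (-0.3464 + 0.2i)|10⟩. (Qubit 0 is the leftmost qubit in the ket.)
0.9165|00⟩ + (-0.3464 + 0.2i)|01⟩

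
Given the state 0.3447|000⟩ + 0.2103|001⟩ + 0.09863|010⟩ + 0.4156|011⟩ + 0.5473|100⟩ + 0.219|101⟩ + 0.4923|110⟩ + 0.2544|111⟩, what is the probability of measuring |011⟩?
0.1727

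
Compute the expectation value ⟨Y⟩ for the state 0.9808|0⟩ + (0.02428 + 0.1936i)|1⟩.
0.3798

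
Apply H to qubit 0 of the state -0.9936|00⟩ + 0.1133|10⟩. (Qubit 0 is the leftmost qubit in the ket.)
-0.6225|00⟩ - 0.7827|10⟩

H on qubit 0 mixes each pair of kets that differ only in qubit 0: amplitudes (a, b) of (|…0…⟩, |…1…⟩) become ((a + b)/√2, (a − b)/√2). Kets absent from the input have amplitude 0.
(|00⟩, |10⟩): (a, b) = (-0.9936, 0.1133) → (-0.6225, -0.7827)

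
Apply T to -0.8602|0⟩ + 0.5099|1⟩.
-0.8602|0⟩ + (0.3606 + 0.3606i)|1⟩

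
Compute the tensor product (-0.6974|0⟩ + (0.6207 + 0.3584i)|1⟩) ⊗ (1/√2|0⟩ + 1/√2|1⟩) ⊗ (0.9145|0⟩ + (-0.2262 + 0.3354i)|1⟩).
-0.451|000⟩ + (0.1115 - 0.1654i)|001⟩ - 0.451|010⟩ + (0.1115 - 0.1654i)|011⟩ + (0.4014 + 0.2318i)|100⟩ + (-0.1843 + 0.08988i)|101⟩ + (0.4014 + 0.2318i)|110⟩ + (-0.1843 + 0.08988i)|111⟩

amp(|b₁b₂…⟩) = product of the factor amplitudes for bits b₁, b₂, …; only kets whose every factor amplitude is nonzero survive.
|000⟩: (-0.6974)(1/√2)(0.9145) = -0.451
|001⟩: (-0.6974)(1/√2)(-0.2262 + 0.3354i) = (0.1115 - 0.1654i)
|010⟩: (-0.6974)(1/√2)(0.9145) = -0.451
|011⟩: (-0.6974)(1/√2)(-0.2262 + 0.3354i) = (0.1115 - 0.1654i)
|100⟩: (0.6207 + 0.3584i)(1/√2)(0.9145) = (0.4014 + 0.2318i)
|101⟩: (0.6207 + 0.3584i)(1/√2)(-0.2262 + 0.3354i) = (-0.1843 + 0.08988i)
|110⟩: (0.6207 + 0.3584i)(1/√2)(0.9145) = (0.4014 + 0.2318i)
|111⟩: (0.6207 + 0.3584i)(1/√2)(-0.2262 + 0.3354i) = (-0.1843 + 0.08988i)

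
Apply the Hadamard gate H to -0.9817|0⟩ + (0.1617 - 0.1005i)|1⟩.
(-0.5798 - 0.07106i)|0⟩ + (-0.8085 + 0.07106i)|1⟩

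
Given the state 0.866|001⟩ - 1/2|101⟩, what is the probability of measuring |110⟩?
0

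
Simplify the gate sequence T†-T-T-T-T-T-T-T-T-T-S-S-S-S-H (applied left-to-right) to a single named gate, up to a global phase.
H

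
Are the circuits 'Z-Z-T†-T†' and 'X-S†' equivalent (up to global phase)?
No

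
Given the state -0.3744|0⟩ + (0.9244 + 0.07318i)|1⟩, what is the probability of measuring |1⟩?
0.8599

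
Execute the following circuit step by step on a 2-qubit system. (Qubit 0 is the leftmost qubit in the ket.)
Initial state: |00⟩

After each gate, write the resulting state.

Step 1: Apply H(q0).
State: 1/√2|00⟩ + 1/√2|10⟩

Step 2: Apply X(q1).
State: 1/√2|01⟩ + 1/√2|11⟩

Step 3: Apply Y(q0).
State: -(1/√2)i|01⟩ + (1/√2)i|11⟩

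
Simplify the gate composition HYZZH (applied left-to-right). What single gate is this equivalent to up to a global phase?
Y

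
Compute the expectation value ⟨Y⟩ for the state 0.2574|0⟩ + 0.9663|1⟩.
0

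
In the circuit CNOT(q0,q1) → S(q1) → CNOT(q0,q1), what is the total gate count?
3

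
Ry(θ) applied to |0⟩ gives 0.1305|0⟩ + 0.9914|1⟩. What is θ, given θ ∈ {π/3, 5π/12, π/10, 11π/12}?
11π/12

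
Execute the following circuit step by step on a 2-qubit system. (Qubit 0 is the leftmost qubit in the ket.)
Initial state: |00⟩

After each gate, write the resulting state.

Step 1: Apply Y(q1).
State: i|01⟩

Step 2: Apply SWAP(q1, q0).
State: i|10⟩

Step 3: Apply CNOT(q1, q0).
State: i|10⟩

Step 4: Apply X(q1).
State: i|11⟩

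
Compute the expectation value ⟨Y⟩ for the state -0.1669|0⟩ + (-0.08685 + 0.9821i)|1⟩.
-0.3278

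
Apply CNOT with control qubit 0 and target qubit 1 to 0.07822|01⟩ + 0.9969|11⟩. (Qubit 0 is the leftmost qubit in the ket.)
0.07822|01⟩ + 0.9969|10⟩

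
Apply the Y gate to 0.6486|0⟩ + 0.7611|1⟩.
-0.7611i|0⟩ + 0.6486i|1⟩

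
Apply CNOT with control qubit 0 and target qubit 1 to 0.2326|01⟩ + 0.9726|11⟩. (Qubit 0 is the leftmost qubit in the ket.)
0.2326|01⟩ + 0.9726|10⟩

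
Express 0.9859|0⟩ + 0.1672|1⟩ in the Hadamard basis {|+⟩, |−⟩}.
0.8154|+⟩ + 0.5789|−⟩

With |ψ⟩ = α|0⟩ + β|1⟩, the Hadamard-basis coefficients are ⟨+|ψ⟩ = (α + β)/√2 and ⟨−|ψ⟩ = (α − β)/√2.
Here α = 0.9859, β = 0.1672: (α + β)/√2 = 0.8154, (α − β)/√2 = 0.5789.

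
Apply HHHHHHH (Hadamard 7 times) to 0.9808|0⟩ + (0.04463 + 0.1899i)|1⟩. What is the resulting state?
(0.7251 + 0.1343i)|0⟩ + (0.662 - 0.1343i)|1⟩

H² = I, so H^7 = H: a single Hadamard. With (a, b) = (0.9808, (0.04463 + 0.1899i)), H gives ((a + b)/√2, (a − b)/√2) = ((0.7251 + 0.1343i), (0.662 - 0.1343i)).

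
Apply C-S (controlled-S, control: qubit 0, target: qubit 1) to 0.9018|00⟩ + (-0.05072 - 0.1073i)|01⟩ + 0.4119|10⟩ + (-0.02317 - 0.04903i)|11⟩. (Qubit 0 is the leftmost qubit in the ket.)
0.9018|00⟩ + (-0.05072 - 0.1073i)|01⟩ + 0.4119|10⟩ + (0.04903 - 0.02317i)|11⟩

C-S leaves the control-|0⟩ kets |00⟩, |01⟩ unchanged and applies S to qubit 1 on the control-|1⟩ pair (|10⟩, |11⟩).
S = [[1, 0], [0, i]].
With a = amp(|10⟩) = 0.4119 and b = amp(|11⟩) = (-0.02317 - 0.04903i):
new amp(|10⟩) = (1)·a = 0.4119
new amp(|11⟩) = (i)·b = (0.04903 - 0.02317i)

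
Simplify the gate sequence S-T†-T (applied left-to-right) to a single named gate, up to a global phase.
S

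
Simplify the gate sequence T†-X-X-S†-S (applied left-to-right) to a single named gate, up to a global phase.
T†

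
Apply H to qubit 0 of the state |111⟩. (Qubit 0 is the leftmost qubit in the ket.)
1/√2|011⟩ - 1/√2|111⟩

H on qubit 0 mixes each pair of kets that differ only in qubit 0: amplitudes (a, b) of (|…0…⟩, |…1…⟩) become ((a + b)/√2, (a − b)/√2). Kets absent from the input have amplitude 0.
(|011⟩, |111⟩): (a, b) = (0, 1) → (1/√2, -1/√2)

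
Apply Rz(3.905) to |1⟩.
(-0.3725 + 0.928i)|1⟩

Rz(3.905) = [[e^(−iθ/2), 0], [0, e^(iθ/2)]] with e^(±iθ/2) = cos(θ/2) ± i·sin(θ/2); θ = 3.905, cos(θ/2) ≈ -0.372502, sin(θ/2) ≈ 0.928031.
With a = amp(|0⟩) = 0 and b = amp(|1⟩) = 1:
new amp(|0⟩) = (-0.372502 - 0.928031i)·a = 0
new amp(|1⟩) = (-0.372502 + 0.928031i)·b = (-0.3725 + 0.928i)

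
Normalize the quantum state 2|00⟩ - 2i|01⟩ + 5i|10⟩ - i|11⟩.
0.343|00⟩ - 0.343i|01⟩ + 0.8575i|10⟩ - 0.1715i|11⟩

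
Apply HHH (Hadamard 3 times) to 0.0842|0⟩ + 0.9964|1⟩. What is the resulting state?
0.7641|0⟩ - 0.645|1⟩

H² = I, so H^3 = H: a single Hadamard. With (a, b) = (0.0842, 0.9964), H gives ((a + b)/√2, (a − b)/√2) = (0.7641, -0.645).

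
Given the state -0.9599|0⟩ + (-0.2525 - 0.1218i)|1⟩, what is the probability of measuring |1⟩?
0.07859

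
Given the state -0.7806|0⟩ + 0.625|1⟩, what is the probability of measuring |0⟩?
0.6093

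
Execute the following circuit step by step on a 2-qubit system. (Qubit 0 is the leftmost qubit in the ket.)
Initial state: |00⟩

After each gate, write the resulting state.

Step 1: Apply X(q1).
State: |01⟩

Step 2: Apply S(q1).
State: i|01⟩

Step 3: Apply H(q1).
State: (1/√2)i|00⟩ - (1/√2)i|01⟩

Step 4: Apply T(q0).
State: (1/√2)i|00⟩ - (1/√2)i|01⟩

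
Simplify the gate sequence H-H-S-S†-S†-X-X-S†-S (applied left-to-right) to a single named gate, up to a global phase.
S†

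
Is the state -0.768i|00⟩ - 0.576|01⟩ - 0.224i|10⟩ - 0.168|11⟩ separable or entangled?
Separable

Writing the state as a|00⟩ + b|01⟩ + c|10⟩ + d|11⟩, it is a product state iff ad − bc = 0.
Here (a, b, c, d) = (-0.768i, -0.576, -0.224i, -0.168): ad − bc = (-0.768i)(-0.168) − (-0.576)(-0.224i) = 0, so the state is separable.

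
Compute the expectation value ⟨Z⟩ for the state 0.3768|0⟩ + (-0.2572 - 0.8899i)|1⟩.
-0.7161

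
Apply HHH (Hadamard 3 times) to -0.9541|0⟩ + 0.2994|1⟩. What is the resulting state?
-0.4629|0⟩ - 0.8864|1⟩

H² = I, so H^3 = H: a single Hadamard. With (a, b) = (-0.9541, 0.2994), H gives ((a + b)/√2, (a − b)/√2) = (-0.4629, -0.8864).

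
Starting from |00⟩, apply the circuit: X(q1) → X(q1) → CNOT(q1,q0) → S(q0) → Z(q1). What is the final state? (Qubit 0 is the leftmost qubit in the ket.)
|00⟩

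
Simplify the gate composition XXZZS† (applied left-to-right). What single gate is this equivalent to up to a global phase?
S†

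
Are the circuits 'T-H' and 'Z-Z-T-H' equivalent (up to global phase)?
Yes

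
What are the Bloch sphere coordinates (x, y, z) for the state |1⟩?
(0, 0, -1)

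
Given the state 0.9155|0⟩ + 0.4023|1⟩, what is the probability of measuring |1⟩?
0.1618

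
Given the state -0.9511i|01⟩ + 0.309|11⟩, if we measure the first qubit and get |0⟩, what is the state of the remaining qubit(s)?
-i|1⟩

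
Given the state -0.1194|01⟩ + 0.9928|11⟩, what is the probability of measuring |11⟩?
0.9857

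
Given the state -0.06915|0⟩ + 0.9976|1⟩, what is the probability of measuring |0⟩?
0.004782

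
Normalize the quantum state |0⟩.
|0⟩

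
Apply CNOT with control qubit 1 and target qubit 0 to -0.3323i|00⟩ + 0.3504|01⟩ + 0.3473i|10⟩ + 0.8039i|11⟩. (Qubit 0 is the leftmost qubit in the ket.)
-0.3323i|00⟩ + 0.8039i|01⟩ + 0.3473i|10⟩ + 0.3504|11⟩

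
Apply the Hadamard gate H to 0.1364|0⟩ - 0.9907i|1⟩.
(0.09645 - 0.7005i)|0⟩ + (0.09645 + 0.7005i)|1⟩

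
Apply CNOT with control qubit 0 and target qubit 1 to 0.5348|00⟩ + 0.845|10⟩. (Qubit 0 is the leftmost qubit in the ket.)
0.5348|00⟩ + 0.845|11⟩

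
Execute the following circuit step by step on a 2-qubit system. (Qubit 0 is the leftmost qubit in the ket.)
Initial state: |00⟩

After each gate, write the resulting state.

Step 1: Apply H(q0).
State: 1/√2|00⟩ + 1/√2|10⟩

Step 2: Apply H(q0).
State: |00⟩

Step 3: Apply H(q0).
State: 1/√2|00⟩ + 1/√2|10⟩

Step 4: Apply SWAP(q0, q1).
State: 1/√2|00⟩ + 1/√2|01⟩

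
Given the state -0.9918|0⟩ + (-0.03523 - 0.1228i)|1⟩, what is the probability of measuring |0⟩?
0.9837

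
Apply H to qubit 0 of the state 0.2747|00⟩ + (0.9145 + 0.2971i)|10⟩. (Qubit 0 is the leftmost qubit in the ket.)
(0.8409 + 0.2101i)|00⟩ + (-0.4524 - 0.2101i)|10⟩

H on qubit 0 mixes each pair of kets that differ only in qubit 0: amplitudes (a, b) of (|…0…⟩, |…1…⟩) become ((a + b)/√2, (a − b)/√2). Kets absent from the input have amplitude 0.
(|00⟩, |10⟩): (a, b) = (0.2747, (0.9145 + 0.2971i)) → ((0.8409 + 0.2101i), (-0.4524 - 0.2101i))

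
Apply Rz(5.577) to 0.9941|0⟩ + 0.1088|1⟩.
(-0.9328 - 0.3438i)|0⟩ + (-0.1021 + 0.03762i)|1⟩

Rz(5.577) = [[e^(−iθ/2), 0], [0, e^(iθ/2)]] with e^(±iθ/2) = cos(θ/2) ± i·sin(θ/2); θ = 5.577, cos(θ/2) ≈ -0.938308, sin(θ/2) ≈ 0.345801.
With a = amp(|0⟩) = 0.9941 and b = amp(|1⟩) = 0.1088:
new amp(|0⟩) = (-0.938308 - 0.345801i)·a = (-0.9328 - 0.3438i)
new amp(|1⟩) = (-0.938308 + 0.345801i)·b = (-0.1021 + 0.03762i)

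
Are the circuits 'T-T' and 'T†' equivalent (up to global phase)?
No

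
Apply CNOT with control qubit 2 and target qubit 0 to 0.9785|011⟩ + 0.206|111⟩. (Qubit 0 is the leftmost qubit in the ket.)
0.206|011⟩ + 0.9785|111⟩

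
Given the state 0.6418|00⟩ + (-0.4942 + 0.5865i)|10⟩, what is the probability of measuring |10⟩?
0.5882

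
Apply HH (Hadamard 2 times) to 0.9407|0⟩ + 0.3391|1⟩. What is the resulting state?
0.9407|0⟩ + 0.3391|1⟩

H² = I, so an even number of Hadamards cancels: H^2 = I and the state is unchanged.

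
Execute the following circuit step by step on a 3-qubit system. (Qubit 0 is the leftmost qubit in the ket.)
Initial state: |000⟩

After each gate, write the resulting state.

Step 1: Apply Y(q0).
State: i|100⟩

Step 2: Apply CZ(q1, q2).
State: i|100⟩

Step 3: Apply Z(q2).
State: i|100⟩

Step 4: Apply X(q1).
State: i|110⟩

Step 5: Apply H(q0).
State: (1/√2)i|010⟩ - (1/√2)i|110⟩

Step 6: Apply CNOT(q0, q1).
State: (1/√2)i|010⟩ - (1/√2)i|100⟩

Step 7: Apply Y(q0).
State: -1/√2|000⟩ - 1/√2|110⟩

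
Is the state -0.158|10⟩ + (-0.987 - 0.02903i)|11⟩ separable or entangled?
Separable

Writing the state as a|00⟩ + b|01⟩ + c|10⟩ + d|11⟩, it is a product state iff ad − bc = 0.
Here (a, b, c, d) = (0, 0, -0.158, (-0.987 - 0.02903i)): ad − bc = (0)(-0.987 - 0.02903i) − (0)(-0.158) = 0, so the state is separable.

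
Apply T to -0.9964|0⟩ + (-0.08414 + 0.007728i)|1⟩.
-0.9964|0⟩ + (-0.06496 - 0.05403i)|1⟩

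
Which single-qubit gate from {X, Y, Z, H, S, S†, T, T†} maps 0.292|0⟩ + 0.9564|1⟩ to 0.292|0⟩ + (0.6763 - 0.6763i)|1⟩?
T†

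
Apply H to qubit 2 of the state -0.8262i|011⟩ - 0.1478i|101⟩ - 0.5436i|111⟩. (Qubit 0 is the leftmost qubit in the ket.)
-0.5842i|010⟩ + 0.5842i|011⟩ - 0.1045i|100⟩ + 0.1045i|101⟩ - 0.3844i|110⟩ + 0.3844i|111⟩

H on qubit 2 mixes each pair of kets that differ only in qubit 2: amplitudes (a, b) of (|…0…⟩, |…1…⟩) become ((a + b)/√2, (a − b)/√2). Kets absent from the input have amplitude 0.
(|010⟩, |011⟩): (a, b) = (0, -0.8262i) → (-0.5842i, 0.5842i)
(|100⟩, |101⟩): (a, b) = (0, -0.1478i) → (-0.1045i, 0.1045i)
(|110⟩, |111⟩): (a, b) = (0, -0.5436i) → (-0.3844i, 0.3844i)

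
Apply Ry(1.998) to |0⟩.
0.5411|0⟩ + 0.8409|1⟩

Ry(1.998) = [[cos(θ/2), −sin(θ/2)], [sin(θ/2), cos(θ/2)]]; θ = 1.998, cos(θ/2) ≈ 0.541144, sin(θ/2) ≈ 0.84093.
With a = amp(|0⟩) = 1 and b = amp(|1⟩) = 0:
new amp(|0⟩) = (0.541144)·a + (-0.84093)·b = 0.5411
new amp(|1⟩) = (0.84093)·a + (0.541144)·b = 0.8409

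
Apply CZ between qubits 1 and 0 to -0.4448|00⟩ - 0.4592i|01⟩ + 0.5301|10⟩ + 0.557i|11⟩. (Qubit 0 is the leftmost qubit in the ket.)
-0.4448|00⟩ - 0.4592i|01⟩ + 0.5301|10⟩ - 0.557i|11⟩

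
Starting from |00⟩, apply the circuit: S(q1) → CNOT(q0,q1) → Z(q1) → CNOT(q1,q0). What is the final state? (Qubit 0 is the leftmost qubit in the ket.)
|00⟩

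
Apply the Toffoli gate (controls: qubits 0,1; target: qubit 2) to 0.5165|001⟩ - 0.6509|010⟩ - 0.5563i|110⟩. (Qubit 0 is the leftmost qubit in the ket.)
0.5165|001⟩ - 0.6509|010⟩ - 0.5563i|111⟩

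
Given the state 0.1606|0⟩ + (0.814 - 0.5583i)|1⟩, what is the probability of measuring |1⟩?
0.9743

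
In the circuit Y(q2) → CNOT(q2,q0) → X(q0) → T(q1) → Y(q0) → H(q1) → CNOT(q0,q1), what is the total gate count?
7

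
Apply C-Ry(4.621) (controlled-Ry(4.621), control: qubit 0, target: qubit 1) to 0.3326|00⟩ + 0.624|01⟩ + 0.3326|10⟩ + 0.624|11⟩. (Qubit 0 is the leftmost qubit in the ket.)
0.3326|00⟩ + 0.624|01⟩ - 0.6851|10⟩ - 0.1749|11⟩

C-Ry(4.621) leaves the control-|0⟩ kets |00⟩, |01⟩ unchanged and applies Ry(4.621) to qubit 1 on the control-|1⟩ pair (|10⟩, |11⟩).
Ry(4.621) = [[cos(θ/2), −sin(θ/2)], [sin(θ/2), cos(θ/2)]]; θ = 4.621, cos(θ/2) ≈ -0.674069, sin(θ/2) ≈ 0.738668.
With a = amp(|10⟩) = 0.3326 and b = amp(|11⟩) = 0.624:
new amp(|10⟩) = (-0.674069)·a + (-0.738668)·b = -0.6851
new amp(|11⟩) = (0.738668)·a + (-0.674069)·b = -0.1749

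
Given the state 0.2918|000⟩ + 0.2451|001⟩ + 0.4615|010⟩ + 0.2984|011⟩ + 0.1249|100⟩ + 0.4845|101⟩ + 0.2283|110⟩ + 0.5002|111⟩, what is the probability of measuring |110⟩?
0.05212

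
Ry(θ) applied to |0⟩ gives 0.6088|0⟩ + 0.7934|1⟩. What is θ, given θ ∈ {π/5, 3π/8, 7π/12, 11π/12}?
7π/12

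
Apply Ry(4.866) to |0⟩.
-0.7593|0⟩ + 0.6508|1⟩

Ry(4.866) = [[cos(θ/2), −sin(θ/2)], [sin(θ/2), cos(θ/2)]]; θ = 4.866, cos(θ/2) ≈ -0.759278, sin(θ/2) ≈ 0.650766.
With a = amp(|0⟩) = 1 and b = amp(|1⟩) = 0:
new amp(|0⟩) = (-0.759278)·a + (-0.650766)·b = -0.7593
new amp(|1⟩) = (0.650766)·a + (-0.759278)·b = 0.6508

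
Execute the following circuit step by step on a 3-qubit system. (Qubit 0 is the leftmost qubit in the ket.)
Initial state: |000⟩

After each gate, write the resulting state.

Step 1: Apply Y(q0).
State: i|100⟩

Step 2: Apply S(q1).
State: i|100⟩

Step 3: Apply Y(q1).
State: -|110⟩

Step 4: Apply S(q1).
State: -i|110⟩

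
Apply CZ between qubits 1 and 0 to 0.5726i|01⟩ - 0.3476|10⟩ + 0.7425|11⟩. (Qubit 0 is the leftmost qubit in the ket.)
0.5726i|01⟩ - 0.3476|10⟩ - 0.7425|11⟩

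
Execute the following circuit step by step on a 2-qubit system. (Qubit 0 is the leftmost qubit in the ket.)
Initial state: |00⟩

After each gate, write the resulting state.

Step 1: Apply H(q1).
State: 1/√2|00⟩ + 1/√2|01⟩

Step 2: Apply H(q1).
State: |00⟩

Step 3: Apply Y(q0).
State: i|10⟩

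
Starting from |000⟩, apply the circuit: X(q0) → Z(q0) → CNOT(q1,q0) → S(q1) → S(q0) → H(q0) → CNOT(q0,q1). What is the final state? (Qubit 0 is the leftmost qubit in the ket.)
-(1/√2)i|000⟩ + (1/√2)i|110⟩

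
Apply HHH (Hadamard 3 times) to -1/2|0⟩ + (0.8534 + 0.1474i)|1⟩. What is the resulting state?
(0.2499 + 0.1042i)|0⟩ + (-0.957 - 0.1042i)|1⟩

H² = I, so H^3 = H: a single Hadamard. With (a, b) = (-1/2, (0.8534 + 0.1474i)), H gives ((a + b)/√2, (a − b)/√2) = ((0.2499 + 0.1042i), (-0.957 - 0.1042i)).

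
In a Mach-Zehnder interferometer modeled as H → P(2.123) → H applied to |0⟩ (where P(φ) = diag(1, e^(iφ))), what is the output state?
(0.2377 + 0.4257i)|0⟩ + (0.7623 - 0.4257i)|1⟩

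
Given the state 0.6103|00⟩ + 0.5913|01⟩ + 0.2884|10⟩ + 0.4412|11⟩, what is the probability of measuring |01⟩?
0.3496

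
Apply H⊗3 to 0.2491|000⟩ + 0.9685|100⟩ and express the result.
0.4305|000⟩ + 0.4305|001⟩ + 0.4305|010⟩ + 0.4305|011⟩ - 0.2543|100⟩ - 0.2543|101⟩ - 0.2543|110⟩ - 0.2543|111⟩

H⊗3 gives amp(|y⟩) = (1/2√2) Σ_x (−1)^(x·y) amp(|x⟩), where x·y is the number of positions in which both x and y have a 1.
|000⟩: (0.2491 + 0.9685)/(2√2) = 0.4305
|001⟩: (0.2491 + 0.9685)/(2√2) = 0.4305
|010⟩: (0.2491 + 0.9685)/(2√2) = 0.4305
|011⟩: (0.2491 + 0.9685)/(2√2) = 0.4305
|100⟩: (0.2491 - 0.9685)/(2√2) = -0.2543
|101⟩: (0.2491 - 0.9685)/(2√2) = -0.2543
|110⟩: (0.2491 - 0.9685)/(2√2) = -0.2543
|111⟩: (0.2491 - 0.9685)/(2√2) = -0.2543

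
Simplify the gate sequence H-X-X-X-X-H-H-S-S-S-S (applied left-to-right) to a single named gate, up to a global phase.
H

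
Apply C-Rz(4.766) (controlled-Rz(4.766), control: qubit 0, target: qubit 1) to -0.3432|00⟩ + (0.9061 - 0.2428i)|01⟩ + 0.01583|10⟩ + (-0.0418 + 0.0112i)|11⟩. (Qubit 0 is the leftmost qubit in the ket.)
-0.3432|00⟩ + (0.9061 - 0.2428i)|01⟩ + (-0.01149 - 0.01089i)|10⟩ + (0.02263 - 0.03688i)|11⟩

C-Rz(4.766) leaves the control-|0⟩ kets |00⟩, |01⟩ unchanged and applies Rz(4.766) to qubit 1 on the control-|1⟩ pair (|10⟩, |11⟩).
Rz(4.766) = [[e^(−iθ/2), 0], [0, e^(iθ/2)]] with e^(±iθ/2) = cos(θ/2) ± i·sin(θ/2); θ = 4.766, cos(θ/2) ≈ -0.725805, sin(θ/2) ≈ 0.687901.
With a = amp(|10⟩) = 0.01583 and b = amp(|11⟩) = (-0.0418 + 0.0112i):
new amp(|10⟩) = (-0.725805 - 0.687901i)·a = (-0.01149 - 0.01089i)
new amp(|11⟩) = (-0.725805 + 0.687901i)·b = (0.02263 - 0.03688i)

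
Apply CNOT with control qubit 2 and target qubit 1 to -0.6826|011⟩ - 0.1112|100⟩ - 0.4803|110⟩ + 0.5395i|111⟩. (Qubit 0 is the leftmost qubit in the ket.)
-0.6826|001⟩ - 0.1112|100⟩ + 0.5395i|101⟩ - 0.4803|110⟩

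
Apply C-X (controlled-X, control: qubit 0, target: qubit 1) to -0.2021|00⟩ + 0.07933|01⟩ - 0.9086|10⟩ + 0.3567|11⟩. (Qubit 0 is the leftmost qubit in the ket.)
-0.2021|00⟩ + 0.07933|01⟩ + 0.3567|10⟩ - 0.9086|11⟩

C-X leaves the control-|0⟩ kets |00⟩, |01⟩ unchanged and applies X to qubit 1 on the control-|1⟩ pair (|10⟩, |11⟩).
X = [[0, 1], [1, 0]].
With a = amp(|10⟩) = -0.9086 and b = amp(|11⟩) = 0.3567:
new amp(|10⟩) = (1)·b = 0.3567
new amp(|11⟩) = (1)·a = -0.9086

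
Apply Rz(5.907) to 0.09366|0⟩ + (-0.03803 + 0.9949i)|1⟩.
(-0.09201 - 0.01751i)|0⟩ + (-0.1487 - 0.9845i)|1⟩

Rz(5.907) = [[e^(−iθ/2), 0], [0, e^(iθ/2)]] with e^(±iθ/2) = cos(θ/2) ± i·sin(θ/2); θ = 5.907, cos(θ/2) ≈ -0.982363, sin(θ/2) ≈ 0.186986.
With a = amp(|0⟩) = 0.09366 and b = amp(|1⟩) = (-0.03803 + 0.9949i):
new amp(|0⟩) = (-0.982363 - 0.186986i)·a = (-0.09201 - 0.01751i)
new amp(|1⟩) = (-0.982363 + 0.186986i)·b = (-0.1487 - 0.9845i)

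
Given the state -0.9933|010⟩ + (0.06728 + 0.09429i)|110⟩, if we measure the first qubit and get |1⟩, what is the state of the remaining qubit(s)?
(0.5808 + 0.814i)|10⟩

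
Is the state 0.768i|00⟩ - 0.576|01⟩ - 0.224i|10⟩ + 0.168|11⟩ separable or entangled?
Separable

Writing the state as a|00⟩ + b|01⟩ + c|10⟩ + d|11⟩, it is a product state iff ad − bc = 0.
Here (a, b, c, d) = (0.768i, -0.576, -0.224i, 0.168): ad − bc = (0.768i)(0.168) − (-0.576)(-0.224i) = 0, so the state is separable.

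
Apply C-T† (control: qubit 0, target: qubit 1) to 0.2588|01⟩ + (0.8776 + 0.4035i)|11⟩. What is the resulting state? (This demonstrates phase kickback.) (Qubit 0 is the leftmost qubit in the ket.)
0.2588|01⟩ + (0.9059 - 0.3352i)|11⟩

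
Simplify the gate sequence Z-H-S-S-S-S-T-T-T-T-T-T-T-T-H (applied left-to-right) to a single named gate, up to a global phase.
Z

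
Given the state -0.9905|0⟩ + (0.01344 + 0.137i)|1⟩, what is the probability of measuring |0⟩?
0.9811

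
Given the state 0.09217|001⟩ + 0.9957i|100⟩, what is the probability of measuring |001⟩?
0.008495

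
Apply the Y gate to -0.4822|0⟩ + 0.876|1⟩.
-0.876i|0⟩ - 0.4822i|1⟩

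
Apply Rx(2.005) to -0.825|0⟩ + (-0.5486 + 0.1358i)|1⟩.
(-0.3296 + 0.4624i)|0⟩ + (-0.2953 + 0.7684i)|1⟩

Rx(2.005) = [[cos(θ/2), −i·sin(θ/2)], [−i·sin(θ/2), cos(θ/2)]]; θ = 2.005, cos(θ/2) ≈ 0.538197, sin(θ/2) ≈ 0.842819.
With a = amp(|0⟩) = -0.825 and b = amp(|1⟩) = (-0.5486 + 0.1358i):
new amp(|0⟩) = (0.538197)·a + (-0.842819i)·b = (-0.3296 + 0.4624i)
new amp(|1⟩) = (-0.842819i)·a + (0.538197)·b = (-0.2953 + 0.7684i)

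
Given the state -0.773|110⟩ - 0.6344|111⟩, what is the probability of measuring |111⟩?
0.4025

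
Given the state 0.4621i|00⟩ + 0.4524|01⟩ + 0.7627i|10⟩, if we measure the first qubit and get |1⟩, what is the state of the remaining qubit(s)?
i|0⟩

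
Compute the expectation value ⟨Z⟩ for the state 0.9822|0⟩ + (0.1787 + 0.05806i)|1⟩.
0.9294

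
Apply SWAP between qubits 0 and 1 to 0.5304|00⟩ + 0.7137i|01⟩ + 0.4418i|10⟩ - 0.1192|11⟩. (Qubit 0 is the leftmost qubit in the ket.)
0.5304|00⟩ + 0.4418i|01⟩ + 0.7137i|10⟩ - 0.1192|11⟩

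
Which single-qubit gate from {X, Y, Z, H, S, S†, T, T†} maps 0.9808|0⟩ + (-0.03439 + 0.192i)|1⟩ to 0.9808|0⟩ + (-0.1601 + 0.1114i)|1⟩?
T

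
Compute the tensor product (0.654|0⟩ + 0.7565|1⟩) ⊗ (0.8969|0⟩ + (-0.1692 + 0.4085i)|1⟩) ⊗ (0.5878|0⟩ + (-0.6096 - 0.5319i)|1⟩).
0.3448|000⟩ + (-0.3576 - 0.312i)|001⟩ + (-0.06504 + 0.157i)|010⟩ + (0.2096 - 0.104i)|011⟩ + 0.3988|100⟩ + (-0.4136 - 0.3609i)|101⟩ + (-0.07524 + 0.1816i)|110⟩ + (0.2424 - 0.1203i)|111⟩

amp(|b₁b₂…⟩) = product of the factor amplitudes for bits b₁, b₂, …; only kets whose every factor amplitude is nonzero survive.
|000⟩: (0.654)(0.8969)(0.5878) = 0.3448
|001⟩: (0.654)(0.8969)(-0.6096 - 0.5319i) = (-0.3576 - 0.312i)
|010⟩: (0.654)(-0.1692 + 0.4085i)(0.5878) = (-0.06504 + 0.157i)
|011⟩: (0.654)(-0.1692 + 0.4085i)(-0.6096 - 0.5319i) = (0.2096 - 0.104i)
|100⟩: (0.7565)(0.8969)(0.5878) = 0.3988
|101⟩: (0.7565)(0.8969)(-0.6096 - 0.5319i) = (-0.4136 - 0.3609i)
|110⟩: (0.7565)(-0.1692 + 0.4085i)(0.5878) = (-0.07524 + 0.1816i)
|111⟩: (0.7565)(-0.1692 + 0.4085i)(-0.6096 - 0.5319i) = (0.2424 - 0.1203i)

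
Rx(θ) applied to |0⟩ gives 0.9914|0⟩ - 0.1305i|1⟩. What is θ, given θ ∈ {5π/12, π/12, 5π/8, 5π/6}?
π/12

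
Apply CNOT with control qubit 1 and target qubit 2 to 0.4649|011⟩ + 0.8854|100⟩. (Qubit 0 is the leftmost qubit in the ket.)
0.4649|010⟩ + 0.8854|100⟩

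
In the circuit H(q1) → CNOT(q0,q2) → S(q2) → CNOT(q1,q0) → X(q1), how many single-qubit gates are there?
3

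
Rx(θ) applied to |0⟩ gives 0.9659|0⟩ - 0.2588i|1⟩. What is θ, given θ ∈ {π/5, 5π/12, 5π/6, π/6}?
π/6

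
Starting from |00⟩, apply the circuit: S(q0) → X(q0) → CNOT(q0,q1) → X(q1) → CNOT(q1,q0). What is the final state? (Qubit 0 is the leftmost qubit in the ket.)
|10⟩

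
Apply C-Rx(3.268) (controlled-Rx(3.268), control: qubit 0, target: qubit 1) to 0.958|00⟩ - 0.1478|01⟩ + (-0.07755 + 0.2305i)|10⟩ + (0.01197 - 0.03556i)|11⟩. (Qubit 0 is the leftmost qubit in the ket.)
0.958|00⟩ - 0.1478|01⟩ + (-0.03059 - 0.0265i)|10⟩ + (0.2293 + 0.07964i)|11⟩

C-Rx(3.268) leaves the control-|0⟩ kets |00⟩, |01⟩ unchanged and applies Rx(3.268) to qubit 1 on the control-|1⟩ pair (|10⟩, |11⟩).
Rx(3.268) = [[cos(θ/2), −i·sin(θ/2)], [−i·sin(θ/2), cos(θ/2)]]; θ = 3.268, cos(θ/2) ≈ -0.0631616, sin(θ/2) ≈ 0.998003.
With a = amp(|10⟩) = (-0.07755 + 0.2305i) and b = amp(|11⟩) = (0.01197 - 0.03556i):
new amp(|10⟩) = (-0.0631616)·a + (-0.998003i)·b = (-0.03059 - 0.0265i)
new amp(|11⟩) = (-0.998003i)·a + (-0.0631616)·b = (0.2293 + 0.07964i)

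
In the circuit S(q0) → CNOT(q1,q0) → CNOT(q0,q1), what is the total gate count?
3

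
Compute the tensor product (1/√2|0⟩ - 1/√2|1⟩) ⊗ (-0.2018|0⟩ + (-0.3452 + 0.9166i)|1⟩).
-0.1427|00⟩ + (-0.2441 + 0.6481i)|01⟩ + 0.1427|10⟩ + (0.2441 - 0.6481i)|11⟩

amp(|b₁b₂…⟩) = product of the factor amplitudes for bits b₁, b₂, …; only kets whose every factor amplitude is nonzero survive.
|00⟩: (1/√2)(-0.2018) = -0.1427
|01⟩: (1/√2)(-0.3452 + 0.9166i) = (-0.2441 + 0.6481i)
|10⟩: (-1/√2)(-0.2018) = 0.1427
|11⟩: (-1/√2)(-0.3452 + 0.9166i) = (0.2441 - 0.6481i)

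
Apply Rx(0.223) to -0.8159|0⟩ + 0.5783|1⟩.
(-0.8108 - 0.06435i)|0⟩ + (0.5747 + 0.09078i)|1⟩

Rx(0.223) = [[cos(θ/2), −i·sin(θ/2)], [−i·sin(θ/2), cos(θ/2)]]; θ = 0.223, cos(θ/2) ≈ 0.99379, sin(θ/2) ≈ 0.111269.
With a = amp(|0⟩) = -0.8159 and b = amp(|1⟩) = 0.5783:
new amp(|0⟩) = (0.99379)·a + (-0.111269i)·b = (-0.8108 - 0.06435i)
new amp(|1⟩) = (-0.111269i)·a + (0.99379)·b = (0.5747 + 0.09078i)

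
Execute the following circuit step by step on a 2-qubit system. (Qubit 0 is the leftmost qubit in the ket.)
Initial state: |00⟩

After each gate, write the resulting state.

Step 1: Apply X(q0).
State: |10⟩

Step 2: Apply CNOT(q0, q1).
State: |11⟩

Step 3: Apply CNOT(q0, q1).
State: |10⟩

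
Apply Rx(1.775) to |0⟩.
0.6314|0⟩ - 0.7755i|1⟩

Rx(1.775) = [[cos(θ/2), −i·sin(θ/2)], [−i·sin(θ/2), cos(θ/2)]]; θ = 1.775, cos(θ/2) ≈ 0.631353, sin(θ/2) ≈ 0.775496.
With a = amp(|0⟩) = 1 and b = amp(|1⟩) = 0:
new amp(|0⟩) = (0.631353)·a + (-0.775496i)·b = 0.6314
new amp(|1⟩) = (-0.775496i)·a + (0.631353)·b = -0.7755i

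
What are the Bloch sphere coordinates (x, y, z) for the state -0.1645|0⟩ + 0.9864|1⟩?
(-0.3245, 0, -0.9459)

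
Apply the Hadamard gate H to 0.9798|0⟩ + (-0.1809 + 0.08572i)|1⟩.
(0.5649 + 0.06061i)|0⟩ + (0.8207 - 0.06061i)|1⟩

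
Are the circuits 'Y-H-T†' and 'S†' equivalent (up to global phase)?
No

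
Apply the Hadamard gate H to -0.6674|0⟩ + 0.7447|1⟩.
0.05466|0⟩ - 0.9985|1⟩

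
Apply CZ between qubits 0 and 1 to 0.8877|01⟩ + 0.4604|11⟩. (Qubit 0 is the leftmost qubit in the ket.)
0.8877|01⟩ - 0.4604|11⟩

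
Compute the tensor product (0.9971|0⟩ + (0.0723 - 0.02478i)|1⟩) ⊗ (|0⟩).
0.9971|00⟩ + (0.0723 - 0.02478i)|10⟩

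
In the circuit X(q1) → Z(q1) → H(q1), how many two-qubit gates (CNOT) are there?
0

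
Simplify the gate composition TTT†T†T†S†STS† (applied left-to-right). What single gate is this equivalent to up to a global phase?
S†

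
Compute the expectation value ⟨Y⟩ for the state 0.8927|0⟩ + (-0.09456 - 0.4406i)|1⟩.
-0.7866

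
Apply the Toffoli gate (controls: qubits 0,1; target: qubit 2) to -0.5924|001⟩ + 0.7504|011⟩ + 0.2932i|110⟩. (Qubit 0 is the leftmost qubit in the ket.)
-0.5924|001⟩ + 0.7504|011⟩ + 0.2932i|111⟩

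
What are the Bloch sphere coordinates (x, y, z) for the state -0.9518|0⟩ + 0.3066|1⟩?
(-0.5836, 0, 0.8119)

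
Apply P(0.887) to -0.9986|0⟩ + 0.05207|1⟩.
-0.9986|0⟩ + (0.03289 + 0.04036i)|1⟩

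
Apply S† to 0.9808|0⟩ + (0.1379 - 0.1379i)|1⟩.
0.9808|0⟩ + (-0.1379 - 0.1379i)|1⟩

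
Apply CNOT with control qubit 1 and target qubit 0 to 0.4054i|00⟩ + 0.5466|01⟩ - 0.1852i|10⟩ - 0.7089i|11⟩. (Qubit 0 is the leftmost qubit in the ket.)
0.4054i|00⟩ - 0.7089i|01⟩ - 0.1852i|10⟩ + 0.5466|11⟩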